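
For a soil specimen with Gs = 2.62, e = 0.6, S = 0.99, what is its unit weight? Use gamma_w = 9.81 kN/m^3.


Using gamma = gamma_w * (Gs + S*e) / (1 + e)
Numerator: Gs + S*e = 2.62 + 0.99*0.6 = 3.214
Denominator: 1 + e = 1 + 0.6 = 1.6
gamma = 9.81 * 3.214 / 1.6
gamma = 19.706 kN/m^3


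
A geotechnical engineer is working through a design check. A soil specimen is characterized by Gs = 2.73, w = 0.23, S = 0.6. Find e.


Result: 1.0465

Derivation:
Using the relation e = Gs * w / S
e = 2.73 * 0.23 / 0.6
e = 1.0465


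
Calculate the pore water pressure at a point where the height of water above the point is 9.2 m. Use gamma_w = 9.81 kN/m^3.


Using u = gamma_w * h_w
u = 9.81 * 9.2
u = 90.25 kPa


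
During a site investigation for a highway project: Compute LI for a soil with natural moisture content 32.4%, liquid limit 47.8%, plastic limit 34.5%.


First compute the plasticity index:
PI = LL - PL = 47.8 - 34.5 = 13.3
Then compute the liquidity index:
LI = (w - PL) / PI
LI = (32.4 - 34.5) / 13.3
LI = -0.158


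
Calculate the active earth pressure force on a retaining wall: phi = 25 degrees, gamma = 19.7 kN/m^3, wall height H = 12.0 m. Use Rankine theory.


Compute active earth pressure coefficient:
Ka = tan^2(45 - phi/2) = tan^2(32.5) = 0.405859
Compute active force:
Pa = 0.5 * Ka * gamma * H^2
Pa = 0.5 * 0.405859 * 19.7 * 12.0^2
Pa = 575.67 kN/m


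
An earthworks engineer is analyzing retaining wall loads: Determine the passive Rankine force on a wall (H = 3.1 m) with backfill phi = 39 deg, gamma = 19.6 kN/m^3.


Result: 413.96 kN/m

Derivation:
Compute passive earth pressure coefficient:
Kp = tan^2(45 + phi/2) = tan^2(64.5) = 4.395495
Compute passive force:
Pp = 0.5 * Kp * gamma * H^2
Pp = 0.5 * 4.395495 * 19.6 * 3.1^2
Pp = 413.96 kN/m


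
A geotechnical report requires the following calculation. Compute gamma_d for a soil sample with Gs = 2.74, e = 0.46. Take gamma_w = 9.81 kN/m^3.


Using gamma_d = Gs * gamma_w / (1 + e)
gamma_d = 2.74 * 9.81 / (1 + 0.46)
gamma_d = 2.74 * 9.81 / 1.46
gamma_d = 18.411 kN/m^3


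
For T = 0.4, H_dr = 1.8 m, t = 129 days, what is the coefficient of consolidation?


Using cv = T * H_dr^2 / t
H_dr^2 = 1.8^2 = 3.24
cv = 0.4 * 3.24 / 129
cv = 0.01005 m^2/day


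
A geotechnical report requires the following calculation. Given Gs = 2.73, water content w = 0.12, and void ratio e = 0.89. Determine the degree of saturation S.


Result: 0.3681

Derivation:
Using S = Gs * w / e
S = 2.73 * 0.12 / 0.89
S = 0.3681


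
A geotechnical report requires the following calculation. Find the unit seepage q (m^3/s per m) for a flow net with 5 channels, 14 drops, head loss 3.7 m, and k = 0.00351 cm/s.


Result: 4.638e-05 m^3/s per m

Derivation:
Convert k to m/s for unit consistency with H:
k = 0.00351 cm/s = 0.00351 / 100 m/s = 3.51e-05 m/s
Using q = k * H * Nf / Nd
Nf / Nd = 5 / 14 = 0.3571
q = 3.51e-05 * 3.7 * 0.3571
q = 4.638e-05 m^3/s per m


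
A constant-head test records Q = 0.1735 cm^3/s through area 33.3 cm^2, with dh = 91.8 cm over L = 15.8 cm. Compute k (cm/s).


Compute hydraulic gradient:
i = dh / L = 91.8 / 15.8 = 5.81013
Then apply Darcy's law:
k = Q / (A * i)
k = 0.1735 / (33.3 * 5.81013)
k = 0.1735 / 193.477
k = 0.000897 cm/s


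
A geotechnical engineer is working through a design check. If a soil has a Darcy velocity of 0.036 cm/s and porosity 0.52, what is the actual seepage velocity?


Using v_s = v_d / n
v_s = 0.036 / 0.52
v_s = 0.06923 cm/s


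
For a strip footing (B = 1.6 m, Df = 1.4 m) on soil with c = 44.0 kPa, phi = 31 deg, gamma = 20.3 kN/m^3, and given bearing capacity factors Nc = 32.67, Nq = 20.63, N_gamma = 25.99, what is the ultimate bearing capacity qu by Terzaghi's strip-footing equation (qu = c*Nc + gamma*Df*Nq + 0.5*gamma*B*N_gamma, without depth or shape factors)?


Result: 2445.86 kPa

Derivation:
Compute qu = c*Nc + gamma*Df*Nq + 0.5*gamma*B*N_gamma
Term 1: 44.0 * 32.67 = 1437.48
Term 2: 20.3 * 1.4 * 20.63 = 586.3046
Term 3: 0.5 * 20.3 * 1.6 * 25.99 = 422.0776
qu = 1437.48 + 586.3046 + 422.0776
qu = 2445.86 kPa


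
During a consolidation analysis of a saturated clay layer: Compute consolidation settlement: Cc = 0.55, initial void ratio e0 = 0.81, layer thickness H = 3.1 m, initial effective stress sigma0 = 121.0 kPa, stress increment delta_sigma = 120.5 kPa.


Using Sc = Cc * H / (1 + e0) * log10((sigma0 + delta_sigma) / sigma0)
Stress ratio = (121.0 + 120.5) / 121.0 = 1.99587
log10(1.99587) = 0.300132
Cc * H / (1 + e0) = 0.55 * 3.1 / (1 + 0.81) = 0.941989
Sc = 0.941989 * 0.300132
Sc = 0.2827 m


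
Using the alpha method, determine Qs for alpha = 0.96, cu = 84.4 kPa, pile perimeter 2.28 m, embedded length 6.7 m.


Using Qs = alpha * cu * perimeter * L
Qs = 0.96 * 84.4 * 2.28 * 6.7
Qs = 1237.72 kN


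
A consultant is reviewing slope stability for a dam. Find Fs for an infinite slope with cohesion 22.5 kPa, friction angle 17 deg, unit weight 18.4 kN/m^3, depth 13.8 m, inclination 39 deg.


Using Fs = c / (gamma*H*sin(beta)*cos(beta)) + tan(phi)/tan(beta)
Cohesion contribution = 22.5 / (18.4*13.8*sin(39)*cos(39))
Cohesion contribution = 0.18118
Friction contribution = tan(17)/tan(39) = 0.377546
Fs = 0.18118 + 0.377546
Fs = 0.559


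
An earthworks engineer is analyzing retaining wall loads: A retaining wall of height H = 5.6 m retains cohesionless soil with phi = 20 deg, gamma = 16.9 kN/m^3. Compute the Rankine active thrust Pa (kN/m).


Compute active earth pressure coefficient:
Ka = tan^2(45 - phi/2) = tan^2(35.0) = 0.490291
Compute active force:
Pa = 0.5 * Ka * gamma * H^2
Pa = 0.5 * 0.490291 * 16.9 * 5.6^2
Pa = 129.92 kN/m


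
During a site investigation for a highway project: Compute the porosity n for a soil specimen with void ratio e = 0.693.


Using the relation n = e / (1 + e)
n = 0.693 / (1 + 0.693)
n = 0.693 / 1.693
n = 0.4093


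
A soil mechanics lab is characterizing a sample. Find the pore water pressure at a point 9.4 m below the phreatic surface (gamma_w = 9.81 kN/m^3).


Result: 92.21 kPa

Derivation:
Using u = gamma_w * h_w
u = 9.81 * 9.4
u = 92.21 kPa


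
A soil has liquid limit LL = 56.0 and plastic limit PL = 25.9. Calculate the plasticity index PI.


Using PI = LL - PL
PI = 56.0 - 25.9
PI = 30.1


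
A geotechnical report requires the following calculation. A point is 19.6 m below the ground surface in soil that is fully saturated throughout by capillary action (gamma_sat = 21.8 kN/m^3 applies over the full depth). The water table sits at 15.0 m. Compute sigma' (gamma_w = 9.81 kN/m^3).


Total stress = gamma_sat * depth
sigma = 21.8 * 19.6 = 427.28 kPa
Pore water pressure u = gamma_w * (depth - d_wt)
u = 9.81 * (19.6 - 15.0) = 45.126 kPa
Effective stress = sigma - u
sigma' = 427.28 - 45.126 = 382.15 kPa


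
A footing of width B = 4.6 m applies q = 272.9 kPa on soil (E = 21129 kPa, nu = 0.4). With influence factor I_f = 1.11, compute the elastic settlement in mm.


Using Se = q * B * (1 - nu^2) * I_f / E
1 - nu^2 = 1 - 0.4^2 = 0.84
Se = 272.9 * 4.6 * 0.84 * 1.11 / 21129
Se = 0.055397 m
Convert to mm: Se = 0.055397 * 1000 = 55.397 mm


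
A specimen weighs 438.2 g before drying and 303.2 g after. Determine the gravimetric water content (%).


Result: 44.53 %

Derivation:
Using w = (m_wet - m_dry) / m_dry * 100
m_wet - m_dry = 438.2 - 303.2 = 135.0 g
w = 135.0 / 303.2 * 100
w = 44.53 %


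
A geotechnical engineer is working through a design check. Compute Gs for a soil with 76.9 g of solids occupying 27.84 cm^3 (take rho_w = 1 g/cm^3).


Using Gs = m_s / (V_s * rho_w)
Since rho_w = 1 g/cm^3:
Gs = 76.9 / 27.84
Gs = 2.762


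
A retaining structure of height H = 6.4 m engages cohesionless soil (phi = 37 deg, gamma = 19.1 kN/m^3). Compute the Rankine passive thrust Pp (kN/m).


Compute passive earth pressure coefficient:
Kp = tan^2(45 + phi/2) = tan^2(63.5) = 4.022791
Compute passive force:
Pp = 0.5 * Kp * gamma * H^2
Pp = 0.5 * 4.022791 * 19.1 * 6.4^2
Pp = 1573.59 kN/m


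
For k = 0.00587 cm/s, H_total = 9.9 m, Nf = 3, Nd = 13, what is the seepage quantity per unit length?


Convert k to m/s for unit consistency with H:
k = 0.00587 cm/s = 0.00587 / 100 m/s = 5.87e-05 m/s
Using q = k * H * Nf / Nd
Nf / Nd = 3 / 13 = 0.2308
q = 5.87e-05 * 9.9 * 0.2308
q = 0.0001341 m^3/s per m


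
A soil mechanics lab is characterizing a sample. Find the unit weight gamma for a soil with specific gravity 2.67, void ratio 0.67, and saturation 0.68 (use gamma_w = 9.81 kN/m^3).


Using gamma = gamma_w * (Gs + S*e) / (1 + e)
Numerator: Gs + S*e = 2.67 + 0.68*0.67 = 3.1256
Denominator: 1 + e = 1 + 0.67 = 1.67
gamma = 9.81 * 3.1256 / 1.67
gamma = 18.361 kN/m^3


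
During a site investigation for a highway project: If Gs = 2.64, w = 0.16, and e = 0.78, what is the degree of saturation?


Result: 0.5415

Derivation:
Using S = Gs * w / e
S = 2.64 * 0.16 / 0.78
S = 0.5415


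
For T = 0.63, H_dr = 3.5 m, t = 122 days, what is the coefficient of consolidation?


Using cv = T * H_dr^2 / t
H_dr^2 = 3.5^2 = 12.25
cv = 0.63 * 12.25 / 122
cv = 0.06326 m^2/day


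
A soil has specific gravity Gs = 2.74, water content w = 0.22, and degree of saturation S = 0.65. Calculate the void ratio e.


Using the relation e = Gs * w / S
e = 2.74 * 0.22 / 0.65
e = 0.9274


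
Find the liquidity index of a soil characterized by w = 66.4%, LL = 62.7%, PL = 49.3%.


First compute the plasticity index:
PI = LL - PL = 62.7 - 49.3 = 13.4
Then compute the liquidity index:
LI = (w - PL) / PI
LI = (66.4 - 49.3) / 13.4
LI = 1.276


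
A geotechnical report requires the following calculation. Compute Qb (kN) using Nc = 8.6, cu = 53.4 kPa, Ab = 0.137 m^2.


Using Qb = Nc * cu * Ab
Qb = 8.6 * 53.4 * 0.137
Qb = 62.92 kN


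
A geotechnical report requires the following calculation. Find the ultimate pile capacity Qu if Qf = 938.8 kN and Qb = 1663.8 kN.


Using Qu = Qf + Qb
Qu = 938.8 + 1663.8
Qu = 2602.6 kN


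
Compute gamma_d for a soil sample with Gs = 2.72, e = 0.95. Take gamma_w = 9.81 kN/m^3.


Using gamma_d = Gs * gamma_w / (1 + e)
gamma_d = 2.72 * 9.81 / (1 + 0.95)
gamma_d = 2.72 * 9.81 / 1.95
gamma_d = 13.684 kN/m^3


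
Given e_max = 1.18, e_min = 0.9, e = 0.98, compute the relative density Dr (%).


Using Dr = (e_max - e) / (e_max - e_min) * 100
e_max - e = 1.18 - 0.98 = 0.2
e_max - e_min = 1.18 - 0.9 = 0.28
Dr = 0.2 / 0.28 * 100
Dr = 71.43 %


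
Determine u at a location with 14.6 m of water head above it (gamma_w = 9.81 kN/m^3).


Using u = gamma_w * h_w
u = 9.81 * 14.6
u = 143.23 kPa


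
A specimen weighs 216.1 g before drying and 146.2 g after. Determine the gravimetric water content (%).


Using w = (m_wet - m_dry) / m_dry * 100
m_wet - m_dry = 216.1 - 146.2 = 69.9 g
w = 69.9 / 146.2 * 100
w = 47.81 %


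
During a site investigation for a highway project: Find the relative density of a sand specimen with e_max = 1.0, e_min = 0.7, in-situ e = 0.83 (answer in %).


Using Dr = (e_max - e) / (e_max - e_min) * 100
e_max - e = 1.0 - 0.83 = 0.17
e_max - e_min = 1.0 - 0.7 = 0.3
Dr = 0.17 / 0.3 * 100
Dr = 56.67 %


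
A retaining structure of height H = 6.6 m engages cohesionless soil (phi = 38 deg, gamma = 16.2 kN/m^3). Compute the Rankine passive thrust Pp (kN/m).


Result: 1483.23 kN/m

Derivation:
Compute passive earth pressure coefficient:
Kp = tan^2(45 + phi/2) = tan^2(64.0) = 4.203746
Compute passive force:
Pp = 0.5 * Kp * gamma * H^2
Pp = 0.5 * 4.203746 * 16.2 * 6.6^2
Pp = 1483.23 kN/m


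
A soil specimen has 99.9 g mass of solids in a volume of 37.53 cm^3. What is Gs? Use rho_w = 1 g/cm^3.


Using Gs = m_s / (V_s * rho_w)
Since rho_w = 1 g/cm^3:
Gs = 99.9 / 37.53
Gs = 2.662


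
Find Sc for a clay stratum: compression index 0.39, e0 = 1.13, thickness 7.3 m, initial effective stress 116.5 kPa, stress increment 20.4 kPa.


Result: 0.0937 m

Derivation:
Using Sc = Cc * H / (1 + e0) * log10((sigma0 + delta_sigma) / sigma0)
Stress ratio = (116.5 + 20.4) / 116.5 = 1.17511
log10(1.17511) = 0.0700775
Cc * H / (1 + e0) = 0.39 * 7.3 / (1 + 1.13) = 1.33662
Sc = 1.33662 * 0.0700775
Sc = 0.0937 m


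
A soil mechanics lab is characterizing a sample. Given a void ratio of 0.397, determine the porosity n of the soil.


Using the relation n = e / (1 + e)
n = 0.397 / (1 + 0.397)
n = 0.397 / 1.397
n = 0.2842


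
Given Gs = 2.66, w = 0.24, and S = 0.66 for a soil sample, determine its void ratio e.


Result: 0.9673

Derivation:
Using the relation e = Gs * w / S
e = 2.66 * 0.24 / 0.66
e = 0.9673


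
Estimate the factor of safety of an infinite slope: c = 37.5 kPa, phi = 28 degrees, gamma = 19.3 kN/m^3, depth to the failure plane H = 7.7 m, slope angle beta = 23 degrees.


Using Fs = c / (gamma*H*sin(beta)*cos(beta)) + tan(phi)/tan(beta)
Cohesion contribution = 37.5 / (19.3*7.7*sin(23)*cos(23))
Cohesion contribution = 0.701583
Friction contribution = tan(28)/tan(23) = 1.25263
Fs = 0.701583 + 1.25263
Fs = 1.954


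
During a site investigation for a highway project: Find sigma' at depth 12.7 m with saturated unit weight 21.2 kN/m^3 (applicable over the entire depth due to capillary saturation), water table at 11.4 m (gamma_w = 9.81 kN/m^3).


Total stress = gamma_sat * depth
sigma = 21.2 * 12.7 = 269.24 kPa
Pore water pressure u = gamma_w * (depth - d_wt)
u = 9.81 * (12.7 - 11.4) = 12.753 kPa
Effective stress = sigma - u
sigma' = 269.24 - 12.753 = 256.49 kPa


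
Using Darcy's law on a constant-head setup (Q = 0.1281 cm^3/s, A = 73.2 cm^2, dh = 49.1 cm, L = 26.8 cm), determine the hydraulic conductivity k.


Result: 0.000955 cm/s

Derivation:
Compute hydraulic gradient:
i = dh / L = 49.1 / 26.8 = 1.83209
Then apply Darcy's law:
k = Q / (A * i)
k = 0.1281 / (73.2 * 1.83209)
k = 0.1281 / 134.109
k = 0.000955 cm/s


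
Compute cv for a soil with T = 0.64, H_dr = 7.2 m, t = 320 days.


Using cv = T * H_dr^2 / t
H_dr^2 = 7.2^2 = 51.84
cv = 0.64 * 51.84 / 320
cv = 0.10368 m^2/day


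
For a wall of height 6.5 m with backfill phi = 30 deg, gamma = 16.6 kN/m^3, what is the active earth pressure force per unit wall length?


Result: 116.89 kN/m

Derivation:
Compute active earth pressure coefficient:
Ka = tan^2(45 - phi/2) = tan^2(30.0) = 0.333333
Compute active force:
Pa = 0.5 * Ka * gamma * H^2
Pa = 0.5 * 0.333333 * 16.6 * 6.5^2
Pa = 116.89 kN/m


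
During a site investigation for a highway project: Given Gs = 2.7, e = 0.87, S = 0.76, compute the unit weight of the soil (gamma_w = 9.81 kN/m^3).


Using gamma = gamma_w * (Gs + S*e) / (1 + e)
Numerator: Gs + S*e = 2.7 + 0.76*0.87 = 3.3612
Denominator: 1 + e = 1 + 0.87 = 1.87
gamma = 9.81 * 3.3612 / 1.87
gamma = 17.633 kN/m^3


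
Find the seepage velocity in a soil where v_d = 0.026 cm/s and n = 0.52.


Result: 0.05 cm/s

Derivation:
Using v_s = v_d / n
v_s = 0.026 / 0.52
v_s = 0.05 cm/s


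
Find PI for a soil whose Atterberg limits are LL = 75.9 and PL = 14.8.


Result: 61.1

Derivation:
Using PI = LL - PL
PI = 75.9 - 14.8
PI = 61.1


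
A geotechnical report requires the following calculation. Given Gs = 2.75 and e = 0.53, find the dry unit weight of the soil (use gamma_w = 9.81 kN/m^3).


Using gamma_d = Gs * gamma_w / (1 + e)
gamma_d = 2.75 * 9.81 / (1 + 0.53)
gamma_d = 2.75 * 9.81 / 1.53
gamma_d = 17.632 kN/m^3


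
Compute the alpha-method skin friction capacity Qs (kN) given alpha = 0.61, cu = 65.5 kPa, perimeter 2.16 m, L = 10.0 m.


Using Qs = alpha * cu * perimeter * L
Qs = 0.61 * 65.5 * 2.16 * 10.0
Qs = 863.03 kN


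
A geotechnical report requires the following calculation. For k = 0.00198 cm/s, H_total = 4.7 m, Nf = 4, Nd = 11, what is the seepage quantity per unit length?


Result: 3.384e-05 m^3/s per m

Derivation:
Convert k to m/s for unit consistency with H:
k = 0.00198 cm/s = 0.00198 / 100 m/s = 1.98e-05 m/s
Using q = k * H * Nf / Nd
Nf / Nd = 4 / 11 = 0.3636
q = 1.98e-05 * 4.7 * 0.3636
q = 3.384e-05 m^3/s per m


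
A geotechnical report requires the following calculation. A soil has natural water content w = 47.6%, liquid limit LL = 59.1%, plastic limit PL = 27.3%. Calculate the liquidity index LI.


First compute the plasticity index:
PI = LL - PL = 59.1 - 27.3 = 31.8
Then compute the liquidity index:
LI = (w - PL) / PI
LI = (47.6 - 27.3) / 31.8
LI = 0.638


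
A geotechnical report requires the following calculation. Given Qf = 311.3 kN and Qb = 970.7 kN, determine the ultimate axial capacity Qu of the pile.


Using Qu = Qf + Qb
Qu = 311.3 + 970.7
Qu = 1282.0 kN


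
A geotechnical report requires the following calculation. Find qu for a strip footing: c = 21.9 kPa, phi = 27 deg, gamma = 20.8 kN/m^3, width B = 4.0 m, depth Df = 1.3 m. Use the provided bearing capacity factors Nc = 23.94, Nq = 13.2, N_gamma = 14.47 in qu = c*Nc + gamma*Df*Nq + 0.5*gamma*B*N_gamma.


Compute qu = c*Nc + gamma*Df*Nq + 0.5*gamma*B*N_gamma
Term 1: 21.9 * 23.94 = 524.286
Term 2: 20.8 * 1.3 * 13.2 = 356.928
Term 3: 0.5 * 20.8 * 4.0 * 14.47 = 601.952
qu = 524.286 + 356.928 + 601.952
qu = 1483.17 kPa


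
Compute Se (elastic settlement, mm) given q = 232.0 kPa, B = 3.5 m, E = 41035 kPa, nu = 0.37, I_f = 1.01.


Result: 17.25 mm

Derivation:
Using Se = q * B * (1 - nu^2) * I_f / E
1 - nu^2 = 1 - 0.37^2 = 0.8631
Se = 232.0 * 3.5 * 0.8631 * 1.01 / 41035
Se = 0.017250 m
Convert to mm: Se = 0.017250 * 1000 = 17.25 mm


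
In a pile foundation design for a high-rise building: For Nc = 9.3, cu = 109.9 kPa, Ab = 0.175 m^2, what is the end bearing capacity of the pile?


Result: 178.86 kN

Derivation:
Using Qb = Nc * cu * Ab
Qb = 9.3 * 109.9 * 0.175
Qb = 178.86 kN


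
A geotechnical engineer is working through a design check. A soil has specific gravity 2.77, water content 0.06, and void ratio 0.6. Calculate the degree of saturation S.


Using S = Gs * w / e
S = 2.77 * 0.06 / 0.6
S = 0.277


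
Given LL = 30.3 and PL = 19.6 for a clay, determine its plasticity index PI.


Using PI = LL - PL
PI = 30.3 - 19.6
PI = 10.7


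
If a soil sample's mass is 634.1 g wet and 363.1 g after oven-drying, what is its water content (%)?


Using w = (m_wet - m_dry) / m_dry * 100
m_wet - m_dry = 634.1 - 363.1 = 271.0 g
w = 271.0 / 363.1 * 100
w = 74.64 %


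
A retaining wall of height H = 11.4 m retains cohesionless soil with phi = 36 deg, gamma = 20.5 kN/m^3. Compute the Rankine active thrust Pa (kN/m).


Compute active earth pressure coefficient:
Ka = tan^2(45 - phi/2) = tan^2(27.0) = 0.259616
Compute active force:
Pa = 0.5 * Ka * gamma * H^2
Pa = 0.5 * 0.259616 * 20.5 * 11.4^2
Pa = 345.83 kN/m


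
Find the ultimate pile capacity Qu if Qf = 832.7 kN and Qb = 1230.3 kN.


Result: 2063.0 kN

Derivation:
Using Qu = Qf + Qb
Qu = 832.7 + 1230.3
Qu = 2063.0 kN


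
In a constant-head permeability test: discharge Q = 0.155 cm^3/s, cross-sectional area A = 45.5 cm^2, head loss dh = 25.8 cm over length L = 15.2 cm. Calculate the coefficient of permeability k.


Compute hydraulic gradient:
i = dh / L = 25.8 / 15.2 = 1.69737
Then apply Darcy's law:
k = Q / (A * i)
k = 0.155 / (45.5 * 1.69737)
k = 0.155 / 77.2303
k = 0.002007 cm/s


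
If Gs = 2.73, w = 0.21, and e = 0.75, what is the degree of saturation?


Using S = Gs * w / e
S = 2.73 * 0.21 / 0.75
S = 0.7644


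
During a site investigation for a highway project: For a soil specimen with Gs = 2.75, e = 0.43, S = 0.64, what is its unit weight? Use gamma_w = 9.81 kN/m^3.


Using gamma = gamma_w * (Gs + S*e) / (1 + e)
Numerator: Gs + S*e = 2.75 + 0.64*0.43 = 3.0252
Denominator: 1 + e = 1 + 0.43 = 1.43
gamma = 9.81 * 3.0252 / 1.43
gamma = 20.753 kN/m^3


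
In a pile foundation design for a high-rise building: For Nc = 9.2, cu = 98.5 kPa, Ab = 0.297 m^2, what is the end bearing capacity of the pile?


Using Qb = Nc * cu * Ab
Qb = 9.2 * 98.5 * 0.297
Qb = 269.14 kN


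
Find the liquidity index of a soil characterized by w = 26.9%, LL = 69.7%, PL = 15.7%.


First compute the plasticity index:
PI = LL - PL = 69.7 - 15.7 = 54.0
Then compute the liquidity index:
LI = (w - PL) / PI
LI = (26.9 - 15.7) / 54.0
LI = 0.207


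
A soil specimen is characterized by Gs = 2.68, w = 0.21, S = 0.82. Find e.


Using the relation e = Gs * w / S
e = 2.68 * 0.21 / 0.82
e = 0.6863


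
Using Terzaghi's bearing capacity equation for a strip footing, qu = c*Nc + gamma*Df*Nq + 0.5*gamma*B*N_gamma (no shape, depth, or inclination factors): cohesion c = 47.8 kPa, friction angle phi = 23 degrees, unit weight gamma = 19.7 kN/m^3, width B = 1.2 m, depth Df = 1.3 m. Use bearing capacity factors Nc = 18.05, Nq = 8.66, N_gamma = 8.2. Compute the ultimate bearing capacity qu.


Result: 1181.5 kPa

Derivation:
Compute qu = c*Nc + gamma*Df*Nq + 0.5*gamma*B*N_gamma
Term 1: 47.8 * 18.05 = 862.79
Term 2: 19.7 * 1.3 * 8.66 = 221.7826
Term 3: 0.5 * 19.7 * 1.2 * 8.2 = 96.924
qu = 862.79 + 221.7826 + 96.924
qu = 1181.5 kPa


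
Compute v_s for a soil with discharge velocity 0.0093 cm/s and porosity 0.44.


Using v_s = v_d / n
v_s = 0.0093 / 0.44
v_s = 0.02114 cm/s


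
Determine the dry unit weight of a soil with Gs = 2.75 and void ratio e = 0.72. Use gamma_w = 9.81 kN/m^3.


Using gamma_d = Gs * gamma_w / (1 + e)
gamma_d = 2.75 * 9.81 / (1 + 0.72)
gamma_d = 2.75 * 9.81 / 1.72
gamma_d = 15.685 kN/m^3


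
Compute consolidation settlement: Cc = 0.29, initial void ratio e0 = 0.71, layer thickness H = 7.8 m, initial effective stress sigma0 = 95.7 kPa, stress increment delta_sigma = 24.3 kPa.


Result: 0.13 m

Derivation:
Using Sc = Cc * H / (1 + e0) * log10((sigma0 + delta_sigma) / sigma0)
Stress ratio = (95.7 + 24.3) / 95.7 = 1.25392
log10(1.25392) = 0.0982693
Cc * H / (1 + e0) = 0.29 * 7.8 / (1 + 0.71) = 1.32281
Sc = 1.32281 * 0.0982693
Sc = 0.13 m


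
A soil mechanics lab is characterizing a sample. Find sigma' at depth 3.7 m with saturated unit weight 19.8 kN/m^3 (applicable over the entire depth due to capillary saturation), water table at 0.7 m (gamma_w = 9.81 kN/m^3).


Total stress = gamma_sat * depth
sigma = 19.8 * 3.7 = 73.26 kPa
Pore water pressure u = gamma_w * (depth - d_wt)
u = 9.81 * (3.7 - 0.7) = 29.43 kPa
Effective stress = sigma - u
sigma' = 73.26 - 29.43 = 43.83 kPa


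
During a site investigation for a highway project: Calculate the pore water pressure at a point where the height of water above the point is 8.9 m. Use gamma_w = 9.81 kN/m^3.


Result: 87.31 kPa

Derivation:
Using u = gamma_w * h_w
u = 9.81 * 8.9
u = 87.31 kPa


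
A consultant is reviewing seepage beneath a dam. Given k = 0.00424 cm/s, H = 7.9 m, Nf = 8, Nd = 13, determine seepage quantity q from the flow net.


Convert k to m/s for unit consistency with H:
k = 0.00424 cm/s = 0.00424 / 100 m/s = 4.24e-05 m/s
Using q = k * H * Nf / Nd
Nf / Nd = 8 / 13 = 0.6154
q = 4.24e-05 * 7.9 * 0.6154
q = 0.0002061 m^3/s per m


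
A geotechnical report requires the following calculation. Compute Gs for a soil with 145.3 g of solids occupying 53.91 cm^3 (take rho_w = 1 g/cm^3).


Using Gs = m_s / (V_s * rho_w)
Since rho_w = 1 g/cm^3:
Gs = 145.3 / 53.91
Gs = 2.695


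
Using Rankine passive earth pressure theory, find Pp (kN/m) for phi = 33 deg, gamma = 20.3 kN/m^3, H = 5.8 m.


Result: 1158.23 kN/m

Derivation:
Compute passive earth pressure coefficient:
Kp = tan^2(45 + phi/2) = tan^2(61.5) = 3.39212
Compute passive force:
Pp = 0.5 * Kp * gamma * H^2
Pp = 0.5 * 3.39212 * 20.3 * 5.8^2
Pp = 1158.23 kN/m


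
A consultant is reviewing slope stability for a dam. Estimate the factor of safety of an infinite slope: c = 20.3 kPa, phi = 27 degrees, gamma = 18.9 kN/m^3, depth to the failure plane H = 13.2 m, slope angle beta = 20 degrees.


Result: 1.653

Derivation:
Using Fs = c / (gamma*H*sin(beta)*cos(beta)) + tan(phi)/tan(beta)
Cohesion contribution = 20.3 / (18.9*13.2*sin(20)*cos(20))
Cohesion contribution = 0.253176
Friction contribution = tan(27)/tan(20) = 1.39991
Fs = 0.253176 + 1.39991
Fs = 1.653


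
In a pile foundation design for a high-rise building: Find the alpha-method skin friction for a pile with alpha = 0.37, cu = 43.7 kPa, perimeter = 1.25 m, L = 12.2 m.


Result: 246.58 kN

Derivation:
Using Qs = alpha * cu * perimeter * L
Qs = 0.37 * 43.7 * 1.25 * 12.2
Qs = 246.58 kN


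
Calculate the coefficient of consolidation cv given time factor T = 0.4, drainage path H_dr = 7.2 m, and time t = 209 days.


Using cv = T * H_dr^2 / t
H_dr^2 = 7.2^2 = 51.84
cv = 0.4 * 51.84 / 209
cv = 0.09922 m^2/day


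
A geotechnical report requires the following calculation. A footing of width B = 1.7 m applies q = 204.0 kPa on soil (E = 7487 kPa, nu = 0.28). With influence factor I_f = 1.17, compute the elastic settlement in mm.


Result: 49.946 mm

Derivation:
Using Se = q * B * (1 - nu^2) * I_f / E
1 - nu^2 = 1 - 0.28^2 = 0.9216
Se = 204.0 * 1.7 * 0.9216 * 1.17 / 7487
Se = 0.049946 m
Convert to mm: Se = 0.049946 * 1000 = 49.946 mm


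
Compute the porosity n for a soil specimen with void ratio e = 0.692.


Result: 0.409

Derivation:
Using the relation n = e / (1 + e)
n = 0.692 / (1 + 0.692)
n = 0.692 / 1.692
n = 0.409


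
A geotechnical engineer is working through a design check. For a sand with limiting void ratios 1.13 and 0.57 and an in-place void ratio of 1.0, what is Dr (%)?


Result: 23.21 %

Derivation:
Using Dr = (e_max - e) / (e_max - e_min) * 100
e_max - e = 1.13 - 1.0 = 0.13
e_max - e_min = 1.13 - 0.57 = 0.56
Dr = 0.13 / 0.56 * 100
Dr = 23.21 %


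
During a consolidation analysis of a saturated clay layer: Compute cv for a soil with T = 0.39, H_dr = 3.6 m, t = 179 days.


Result: 0.02824 m^2/day

Derivation:
Using cv = T * H_dr^2 / t
H_dr^2 = 3.6^2 = 12.96
cv = 0.39 * 12.96 / 179
cv = 0.02824 m^2/day


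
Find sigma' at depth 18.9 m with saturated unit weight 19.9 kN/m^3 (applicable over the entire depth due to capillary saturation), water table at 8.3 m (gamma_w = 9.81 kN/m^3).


Total stress = gamma_sat * depth
sigma = 19.9 * 18.9 = 376.11 kPa
Pore water pressure u = gamma_w * (depth - d_wt)
u = 9.81 * (18.9 - 8.3) = 103.986 kPa
Effective stress = sigma - u
sigma' = 376.11 - 103.986 = 272.12 kPa


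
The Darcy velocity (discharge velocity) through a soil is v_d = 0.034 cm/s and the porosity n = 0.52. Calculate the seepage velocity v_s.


Using v_s = v_d / n
v_s = 0.034 / 0.52
v_s = 0.06538 cm/s


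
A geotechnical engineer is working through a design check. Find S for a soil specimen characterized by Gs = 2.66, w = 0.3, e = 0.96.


Result: 0.8313

Derivation:
Using S = Gs * w / e
S = 2.66 * 0.3 / 0.96
S = 0.8313


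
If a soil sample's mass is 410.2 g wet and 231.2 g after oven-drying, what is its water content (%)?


Result: 77.42 %

Derivation:
Using w = (m_wet - m_dry) / m_dry * 100
m_wet - m_dry = 410.2 - 231.2 = 179.0 g
w = 179.0 / 231.2 * 100
w = 77.42 %


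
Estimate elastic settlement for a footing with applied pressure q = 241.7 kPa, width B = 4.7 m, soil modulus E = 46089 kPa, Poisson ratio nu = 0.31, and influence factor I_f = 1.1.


Using Se = q * B * (1 - nu^2) * I_f / E
1 - nu^2 = 1 - 0.31^2 = 0.9039
Se = 241.7 * 4.7 * 0.9039 * 1.1 / 46089
Se = 0.024507 m
Convert to mm: Se = 0.024507 * 1000 = 24.507 mm


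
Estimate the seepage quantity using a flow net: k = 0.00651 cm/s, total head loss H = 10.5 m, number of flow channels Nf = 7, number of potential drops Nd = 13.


Result: 0.0003681 m^3/s per m

Derivation:
Convert k to m/s for unit consistency with H:
k = 0.00651 cm/s = 0.00651 / 100 m/s = 6.51e-05 m/s
Using q = k * H * Nf / Nd
Nf / Nd = 7 / 13 = 0.5385
q = 6.51e-05 * 10.5 * 0.5385
q = 0.0003681 m^3/s per m


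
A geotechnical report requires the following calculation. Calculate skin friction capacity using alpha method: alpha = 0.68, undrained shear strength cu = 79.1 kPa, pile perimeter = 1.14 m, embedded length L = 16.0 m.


Result: 981.09 kN

Derivation:
Using Qs = alpha * cu * perimeter * L
Qs = 0.68 * 79.1 * 1.14 * 16.0
Qs = 981.09 kN


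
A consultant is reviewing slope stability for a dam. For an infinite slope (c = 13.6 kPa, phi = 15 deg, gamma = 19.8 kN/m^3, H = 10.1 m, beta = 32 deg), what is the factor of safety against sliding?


Result: 0.58

Derivation:
Using Fs = c / (gamma*H*sin(beta)*cos(beta)) + tan(phi)/tan(beta)
Cohesion contribution = 13.6 / (19.8*10.1*sin(32)*cos(32))
Cohesion contribution = 0.151329
Friction contribution = tan(15)/tan(32) = 0.428808
Fs = 0.151329 + 0.428808
Fs = 0.58


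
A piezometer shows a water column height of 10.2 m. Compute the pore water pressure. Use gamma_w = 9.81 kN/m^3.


Result: 100.06 kPa

Derivation:
Using u = gamma_w * h_w
u = 9.81 * 10.2
u = 100.06 kPa


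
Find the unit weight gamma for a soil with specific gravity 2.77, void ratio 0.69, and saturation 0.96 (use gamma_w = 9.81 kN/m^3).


Using gamma = gamma_w * (Gs + S*e) / (1 + e)
Numerator: Gs + S*e = 2.77 + 0.96*0.69 = 3.4324
Denominator: 1 + e = 1 + 0.69 = 1.69
gamma = 9.81 * 3.4324 / 1.69
gamma = 19.924 kN/m^3


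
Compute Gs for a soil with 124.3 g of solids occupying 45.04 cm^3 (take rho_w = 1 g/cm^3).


Result: 2.76

Derivation:
Using Gs = m_s / (V_s * rho_w)
Since rho_w = 1 g/cm^3:
Gs = 124.3 / 45.04
Gs = 2.76


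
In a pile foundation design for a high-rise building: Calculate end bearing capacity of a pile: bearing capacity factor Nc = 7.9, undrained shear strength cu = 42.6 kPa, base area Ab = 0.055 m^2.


Result: 18.51 kN

Derivation:
Using Qb = Nc * cu * Ab
Qb = 7.9 * 42.6 * 0.055
Qb = 18.51 kN


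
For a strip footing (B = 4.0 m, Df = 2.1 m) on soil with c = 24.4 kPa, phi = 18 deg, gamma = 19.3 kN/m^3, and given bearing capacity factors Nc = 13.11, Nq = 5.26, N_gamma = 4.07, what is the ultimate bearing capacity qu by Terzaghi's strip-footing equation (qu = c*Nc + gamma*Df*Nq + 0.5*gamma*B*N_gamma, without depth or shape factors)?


Compute qu = c*Nc + gamma*Df*Nq + 0.5*gamma*B*N_gamma
Term 1: 24.4 * 13.11 = 319.884
Term 2: 19.3 * 2.1 * 5.26 = 213.1878
Term 3: 0.5 * 19.3 * 4.0 * 4.07 = 157.102
qu = 319.884 + 213.1878 + 157.102
qu = 690.17 kPa


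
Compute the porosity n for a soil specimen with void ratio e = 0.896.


Result: 0.4726

Derivation:
Using the relation n = e / (1 + e)
n = 0.896 / (1 + 0.896)
n = 0.896 / 1.896
n = 0.4726


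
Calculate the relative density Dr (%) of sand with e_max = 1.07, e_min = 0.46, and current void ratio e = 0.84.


Using Dr = (e_max - e) / (e_max - e_min) * 100
e_max - e = 1.07 - 0.84 = 0.23
e_max - e_min = 1.07 - 0.46 = 0.61
Dr = 0.23 / 0.61 * 100
Dr = 37.7 %


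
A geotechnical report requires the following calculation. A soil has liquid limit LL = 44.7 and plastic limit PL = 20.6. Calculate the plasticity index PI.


Result: 24.1

Derivation:
Using PI = LL - PL
PI = 44.7 - 20.6
PI = 24.1


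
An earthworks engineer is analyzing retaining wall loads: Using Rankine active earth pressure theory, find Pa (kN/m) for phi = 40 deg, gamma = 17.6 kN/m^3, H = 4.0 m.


Result: 30.62 kN/m

Derivation:
Compute active earth pressure coefficient:
Ka = tan^2(45 - phi/2) = tan^2(25.0) = 0.217443
Compute active force:
Pa = 0.5 * Ka * gamma * H^2
Pa = 0.5 * 0.217443 * 17.6 * 4.0^2
Pa = 30.62 kN/m


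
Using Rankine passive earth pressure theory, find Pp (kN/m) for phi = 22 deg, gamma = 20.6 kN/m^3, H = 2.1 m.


Result: 99.84 kN/m

Derivation:
Compute passive earth pressure coefficient:
Kp = tan^2(45 + phi/2) = tan^2(56.0) = 2.197987
Compute passive force:
Pp = 0.5 * Kp * gamma * H^2
Pp = 0.5 * 2.197987 * 20.6 * 2.1^2
Pp = 99.84 kN/m


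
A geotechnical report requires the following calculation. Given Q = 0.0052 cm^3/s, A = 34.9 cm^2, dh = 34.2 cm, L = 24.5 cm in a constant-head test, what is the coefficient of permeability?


Compute hydraulic gradient:
i = dh / L = 34.2 / 24.5 = 1.39592
Then apply Darcy's law:
k = Q / (A * i)
k = 0.0052 / (34.9 * 1.39592)
k = 0.0052 / 48.7176
k = 0.000107 cm/s


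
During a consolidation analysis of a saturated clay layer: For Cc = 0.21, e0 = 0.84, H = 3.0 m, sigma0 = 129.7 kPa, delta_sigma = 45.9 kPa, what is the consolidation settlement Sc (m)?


Using Sc = Cc * H / (1 + e0) * log10((sigma0 + delta_sigma) / sigma0)
Stress ratio = (129.7 + 45.9) / 129.7 = 1.35389
log10(1.35389) = 0.131585
Cc * H / (1 + e0) = 0.21 * 3.0 / (1 + 0.84) = 0.342391
Sc = 0.342391 * 0.131585
Sc = 0.0451 m


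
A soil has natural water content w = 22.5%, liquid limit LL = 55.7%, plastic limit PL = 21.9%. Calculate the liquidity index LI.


First compute the plasticity index:
PI = LL - PL = 55.7 - 21.9 = 33.8
Then compute the liquidity index:
LI = (w - PL) / PI
LI = (22.5 - 21.9) / 33.8
LI = 0.018


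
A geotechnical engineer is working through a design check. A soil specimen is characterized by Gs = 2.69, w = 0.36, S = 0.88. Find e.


Using the relation e = Gs * w / S
e = 2.69 * 0.36 / 0.88
e = 1.1005


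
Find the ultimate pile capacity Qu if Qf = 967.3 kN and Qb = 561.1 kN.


Using Qu = Qf + Qb
Qu = 967.3 + 561.1
Qu = 1528.4 kN


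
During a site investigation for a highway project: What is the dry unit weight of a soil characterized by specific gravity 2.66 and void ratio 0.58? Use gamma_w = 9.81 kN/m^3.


Using gamma_d = Gs * gamma_w / (1 + e)
gamma_d = 2.66 * 9.81 / (1 + 0.58)
gamma_d = 2.66 * 9.81 / 1.58
gamma_d = 16.516 kN/m^3


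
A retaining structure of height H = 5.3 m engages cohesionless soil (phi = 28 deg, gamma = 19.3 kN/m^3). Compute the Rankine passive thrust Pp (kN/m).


Compute passive earth pressure coefficient:
Kp = tan^2(45 + phi/2) = tan^2(59.0) = 2.769826
Compute passive force:
Pp = 0.5 * Kp * gamma * H^2
Pp = 0.5 * 2.769826 * 19.3 * 5.3^2
Pp = 750.81 kN/m


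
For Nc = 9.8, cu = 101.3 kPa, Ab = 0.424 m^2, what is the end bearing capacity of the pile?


Result: 420.92 kN

Derivation:
Using Qb = Nc * cu * Ab
Qb = 9.8 * 101.3 * 0.424
Qb = 420.92 kN


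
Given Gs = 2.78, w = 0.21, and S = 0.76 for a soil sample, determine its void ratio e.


Using the relation e = Gs * w / S
e = 2.78 * 0.21 / 0.76
e = 0.7682


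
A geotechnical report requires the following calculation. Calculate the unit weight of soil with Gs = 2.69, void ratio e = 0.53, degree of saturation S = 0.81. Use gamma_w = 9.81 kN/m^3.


Using gamma = gamma_w * (Gs + S*e) / (1 + e)
Numerator: Gs + S*e = 2.69 + 0.81*0.53 = 3.1193
Denominator: 1 + e = 1 + 0.53 = 1.53
gamma = 9.81 * 3.1193 / 1.53
gamma = 20.0 kN/m^3


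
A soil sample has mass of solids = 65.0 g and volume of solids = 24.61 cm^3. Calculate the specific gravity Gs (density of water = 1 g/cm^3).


Result: 2.641

Derivation:
Using Gs = m_s / (V_s * rho_w)
Since rho_w = 1 g/cm^3:
Gs = 65.0 / 24.61
Gs = 2.641


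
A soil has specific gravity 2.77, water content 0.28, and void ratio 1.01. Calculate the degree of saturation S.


Using S = Gs * w / e
S = 2.77 * 0.28 / 1.01
S = 0.7679


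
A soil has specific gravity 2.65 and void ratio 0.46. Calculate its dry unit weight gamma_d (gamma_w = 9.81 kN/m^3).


Using gamma_d = Gs * gamma_w / (1 + e)
gamma_d = 2.65 * 9.81 / (1 + 0.46)
gamma_d = 2.65 * 9.81 / 1.46
gamma_d = 17.806 kN/m^3


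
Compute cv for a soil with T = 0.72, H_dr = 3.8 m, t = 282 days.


Using cv = T * H_dr^2 / t
H_dr^2 = 3.8^2 = 14.44
cv = 0.72 * 14.44 / 282
cv = 0.03687 m^2/day


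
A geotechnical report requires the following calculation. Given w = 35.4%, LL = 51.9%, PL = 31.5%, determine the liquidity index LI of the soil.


First compute the plasticity index:
PI = LL - PL = 51.9 - 31.5 = 20.4
Then compute the liquidity index:
LI = (w - PL) / PI
LI = (35.4 - 31.5) / 20.4
LI = 0.191


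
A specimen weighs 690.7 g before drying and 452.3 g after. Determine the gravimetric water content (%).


Result: 52.71 %

Derivation:
Using w = (m_wet - m_dry) / m_dry * 100
m_wet - m_dry = 690.7 - 452.3 = 238.4 g
w = 238.4 / 452.3 * 100
w = 52.71 %


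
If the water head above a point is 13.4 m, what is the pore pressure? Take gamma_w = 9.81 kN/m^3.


Using u = gamma_w * h_w
u = 9.81 * 13.4
u = 131.45 kPa


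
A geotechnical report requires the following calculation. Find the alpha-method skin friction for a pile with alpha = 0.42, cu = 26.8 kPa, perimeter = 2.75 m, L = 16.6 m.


Using Qs = alpha * cu * perimeter * L
Qs = 0.42 * 26.8 * 2.75 * 16.6
Qs = 513.84 kN


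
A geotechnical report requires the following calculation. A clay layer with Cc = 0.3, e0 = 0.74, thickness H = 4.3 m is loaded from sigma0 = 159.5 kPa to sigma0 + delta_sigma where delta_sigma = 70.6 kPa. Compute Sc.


Result: 0.118 m

Derivation:
Using Sc = Cc * H / (1 + e0) * log10((sigma0 + delta_sigma) / sigma0)
Stress ratio = (159.5 + 70.6) / 159.5 = 1.44263
log10(1.44263) = 0.159156
Cc * H / (1 + e0) = 0.3 * 4.3 / (1 + 0.74) = 0.741379
Sc = 0.741379 * 0.159156
Sc = 0.118 m


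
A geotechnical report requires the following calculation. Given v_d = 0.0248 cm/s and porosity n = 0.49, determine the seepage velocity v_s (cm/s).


Using v_s = v_d / n
v_s = 0.0248 / 0.49
v_s = 0.05061 cm/s


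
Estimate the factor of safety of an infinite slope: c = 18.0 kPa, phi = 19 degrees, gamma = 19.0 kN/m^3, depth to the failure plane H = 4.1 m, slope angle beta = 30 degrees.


Using Fs = c / (gamma*H*sin(beta)*cos(beta)) + tan(phi)/tan(beta)
Cohesion contribution = 18.0 / (19.0*4.1*sin(30)*cos(30))
Cohesion contribution = 0.533623
Friction contribution = tan(19)/tan(30) = 0.596393
Fs = 0.533623 + 0.596393
Fs = 1.13


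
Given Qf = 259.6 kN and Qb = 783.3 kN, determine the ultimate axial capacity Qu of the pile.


Using Qu = Qf + Qb
Qu = 259.6 + 783.3
Qu = 1042.9 kN


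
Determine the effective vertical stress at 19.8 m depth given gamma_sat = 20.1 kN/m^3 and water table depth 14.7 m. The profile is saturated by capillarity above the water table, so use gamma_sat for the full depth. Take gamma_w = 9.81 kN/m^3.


Total stress = gamma_sat * depth
sigma = 20.1 * 19.8 = 397.98 kPa
Pore water pressure u = gamma_w * (depth - d_wt)
u = 9.81 * (19.8 - 14.7) = 50.031 kPa
Effective stress = sigma - u
sigma' = 397.98 - 50.031 = 347.95 kPa


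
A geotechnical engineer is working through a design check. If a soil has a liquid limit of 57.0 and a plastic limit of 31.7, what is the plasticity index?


Using PI = LL - PL
PI = 57.0 - 31.7
PI = 25.3


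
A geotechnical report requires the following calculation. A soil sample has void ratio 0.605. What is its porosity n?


Result: 0.3769

Derivation:
Using the relation n = e / (1 + e)
n = 0.605 / (1 + 0.605)
n = 0.605 / 1.605
n = 0.3769


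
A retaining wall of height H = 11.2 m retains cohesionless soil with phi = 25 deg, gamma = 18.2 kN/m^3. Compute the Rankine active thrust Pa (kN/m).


Compute active earth pressure coefficient:
Ka = tan^2(45 - phi/2) = tan^2(32.5) = 0.405859
Compute active force:
Pa = 0.5 * Ka * gamma * H^2
Pa = 0.5 * 0.405859 * 18.2 * 11.2^2
Pa = 463.29 kN/m


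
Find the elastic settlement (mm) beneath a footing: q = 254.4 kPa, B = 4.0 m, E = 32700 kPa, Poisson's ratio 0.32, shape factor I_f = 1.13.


Using Se = q * B * (1 - nu^2) * I_f / E
1 - nu^2 = 1 - 0.32^2 = 0.8976
Se = 254.4 * 4.0 * 0.8976 * 1.13 / 32700
Se = 0.031564 m
Convert to mm: Se = 0.031564 * 1000 = 31.564 mm


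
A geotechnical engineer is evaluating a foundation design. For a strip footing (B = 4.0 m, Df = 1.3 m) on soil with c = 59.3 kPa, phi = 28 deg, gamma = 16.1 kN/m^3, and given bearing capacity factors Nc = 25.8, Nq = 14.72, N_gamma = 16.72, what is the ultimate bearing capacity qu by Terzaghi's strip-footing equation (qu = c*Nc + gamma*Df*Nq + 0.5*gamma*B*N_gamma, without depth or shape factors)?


Compute qu = c*Nc + gamma*Df*Nq + 0.5*gamma*B*N_gamma
Term 1: 59.3 * 25.8 = 1529.94
Term 2: 16.1 * 1.3 * 14.72 = 308.0896
Term 3: 0.5 * 16.1 * 4.0 * 16.72 = 538.384
qu = 1529.94 + 308.0896 + 538.384
qu = 2376.41 kPa


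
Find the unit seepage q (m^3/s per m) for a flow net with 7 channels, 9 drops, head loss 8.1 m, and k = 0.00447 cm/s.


Convert k to m/s for unit consistency with H:
k = 0.00447 cm/s = 0.00447 / 100 m/s = 4.47e-05 m/s
Using q = k * H * Nf / Nd
Nf / Nd = 7 / 9 = 0.7778
q = 4.47e-05 * 8.1 * 0.7778
q = 0.0002816 m^3/s per m
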